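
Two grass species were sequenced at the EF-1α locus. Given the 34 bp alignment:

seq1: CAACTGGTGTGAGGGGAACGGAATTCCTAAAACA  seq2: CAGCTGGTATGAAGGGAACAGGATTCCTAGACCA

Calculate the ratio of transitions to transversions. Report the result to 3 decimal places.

6.000

Transitions are A↔G and C↔T; transversions are all other mismatches.
Transitions: 6. Transversions: 1.
R = 6/1 = 6.000.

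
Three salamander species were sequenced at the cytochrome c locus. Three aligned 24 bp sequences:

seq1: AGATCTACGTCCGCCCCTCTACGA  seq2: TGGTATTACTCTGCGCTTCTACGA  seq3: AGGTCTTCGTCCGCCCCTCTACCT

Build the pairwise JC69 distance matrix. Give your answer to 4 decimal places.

seq1–seq2: 9/24 sites differ → p = 0.375, d = −0.75 ln(1 − 0.5) = 0.519860 ≈ 0.5199.
seq1–seq3: 4/24 sites differ → p ≈ 0.166667, d = −0.75 ln(1 − 0.222223) = 0.188487 ≈ 0.1885.
seq2–seq3: 9/24 sites differ → p = 0.375, d = −0.75 ln(1 − 0.5) = 0.519860 ≈ 0.5199.

d(seq1,seq2) = 0.5199, d(seq1,seq3) = 0.1885, d(seq2,seq3) = 0.5199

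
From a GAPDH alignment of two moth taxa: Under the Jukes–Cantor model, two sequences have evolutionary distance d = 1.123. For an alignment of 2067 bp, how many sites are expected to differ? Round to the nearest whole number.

Invert JC69: p = (3/4)(1 − e^(−4d/3)) = 0.75 × (1 − e^(-1.497333)) = 0.75 × (1 − 0.223726) = 0.582206.
Expected differing sites = pL ≈ 0.582206 × 2067 = 1203.419802 ≈ 1203.

1203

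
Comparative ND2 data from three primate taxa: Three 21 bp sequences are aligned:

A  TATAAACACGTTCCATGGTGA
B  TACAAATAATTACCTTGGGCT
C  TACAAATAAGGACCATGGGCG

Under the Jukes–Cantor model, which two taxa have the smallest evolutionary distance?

A–B: 9/21 differ, p = 0.429, d = 0.635.
A–C: 8/21 differ, p = 0.381, d = 0.532.
B–C: 4/21 differ, p = 0.190, d = 0.220.
The smallest distance is between B and C.

B and C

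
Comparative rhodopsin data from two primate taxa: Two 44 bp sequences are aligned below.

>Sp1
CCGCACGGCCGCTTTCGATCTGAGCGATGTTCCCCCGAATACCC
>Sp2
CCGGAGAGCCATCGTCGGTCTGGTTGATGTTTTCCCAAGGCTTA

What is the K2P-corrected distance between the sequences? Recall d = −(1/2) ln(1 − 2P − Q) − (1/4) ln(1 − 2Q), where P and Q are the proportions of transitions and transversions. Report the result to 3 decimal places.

0.789

Of 44 sites, 13 differences are transitions and 7 are transversions, so P = 13/44 ≈ 0.295455 and Q = 7/44 ≈ 0.159091.
Under the Kimura two-parameter model, d = −½ ln(1 − 2P − Q) − ¼ ln(1 − 2Q).
1 − 2P − Q = 0.249999, giving −½ ln(0.249999) = 0.693149.
1 − 2Q = 0.681818, giving −¼ ln(0.681818) = 0.095748.
d = 0.693149 + 0.095748 = 0.788897.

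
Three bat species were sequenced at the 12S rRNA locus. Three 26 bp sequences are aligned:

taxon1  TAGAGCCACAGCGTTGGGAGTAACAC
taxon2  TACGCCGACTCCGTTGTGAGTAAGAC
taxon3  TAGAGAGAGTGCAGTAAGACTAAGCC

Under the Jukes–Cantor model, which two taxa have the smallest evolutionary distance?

taxon1 and taxon2

taxon1–taxon2: 8/26 differ, p = 0.308, d = 0.396.
taxon1–taxon3: 11/26 differ, p = 0.423, d = 0.623.
taxon2–taxon3: 12/26 differ, p = 0.462, d = 0.717.
The smallest distance is between taxon1 and taxon2.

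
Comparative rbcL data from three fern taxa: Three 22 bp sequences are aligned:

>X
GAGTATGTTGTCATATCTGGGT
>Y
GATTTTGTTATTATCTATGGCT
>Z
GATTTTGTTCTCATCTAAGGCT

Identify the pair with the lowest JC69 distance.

X–Y: 7/22 differ, p = 0.318, d = 0.414.
X–Z: 7/22 differ, p = 0.318, d = 0.414.
Y–Z: 3/22 differ, p = 0.136, d = 0.151.
The smallest distance is between Y and Z.

Y and Z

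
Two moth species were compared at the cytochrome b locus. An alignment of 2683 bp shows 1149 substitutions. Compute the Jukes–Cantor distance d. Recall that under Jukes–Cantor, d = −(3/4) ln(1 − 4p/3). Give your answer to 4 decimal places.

0.6347

p = 1149/2683 ≈ 0.428252.
d = −(3/4) ln(1 − 4p/3) = −0.75 ln(1 − 0.571003) = −0.75 ln(0.428997)
  = −0.75 × (-0.846305) = 0.634729 substitutions/site.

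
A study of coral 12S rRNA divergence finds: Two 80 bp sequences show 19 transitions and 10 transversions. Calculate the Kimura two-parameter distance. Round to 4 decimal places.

0.5301

P = 19/80 = 0.2375 and Q = 10/80 = 0.125.
Under the Kimura two-parameter model, d = −½ ln(1 − 2P − Q) − ¼ ln(1 − 2Q).
1 − 2P − Q = 0.4, giving −½ ln(0.4) = 0.458145.
1 − 2Q = 0.75, giving −¼ ln(0.75) = 0.071921.
d = 0.458145 + 0.071921 = 0.530066.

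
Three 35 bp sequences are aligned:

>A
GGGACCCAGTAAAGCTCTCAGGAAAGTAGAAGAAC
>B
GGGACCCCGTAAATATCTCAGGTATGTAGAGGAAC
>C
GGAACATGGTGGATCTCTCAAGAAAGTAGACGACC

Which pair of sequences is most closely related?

A and B

A–B: 6/35 differ, p = 0.171, d = 0.195.
A–C: 10/35 differ, p = 0.286, d = 0.360.
B–C: 12/35 differ, p = 0.343, d = 0.458.
The smallest distance is between A and B.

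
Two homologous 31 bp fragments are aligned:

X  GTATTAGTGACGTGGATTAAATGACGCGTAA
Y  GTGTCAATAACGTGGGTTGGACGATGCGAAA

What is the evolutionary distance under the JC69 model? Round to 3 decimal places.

0.422

The sequences differ at 10 of 31 sites (3, 5, 7, 9, 16, 19, 20, 22, 25, 29), so p = 10/31 ≈ 0.322581.
d = −(3/4) ln(1 − 4p/3) = −0.75 ln(1 − 0.430108) = −0.75 ln(0.569892)
  = −0.75 × (-0.562308) = 0.421731 substitutions/site.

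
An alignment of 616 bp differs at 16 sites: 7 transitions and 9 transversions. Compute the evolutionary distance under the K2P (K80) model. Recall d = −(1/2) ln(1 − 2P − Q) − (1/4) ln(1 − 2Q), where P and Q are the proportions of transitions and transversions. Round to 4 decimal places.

P = 7/616 ≈ 0.011364 and Q = 9/616 ≈ 0.01461.
Under the Kimura two-parameter model, d = −½ ln(1 − 2P − Q) − ¼ ln(1 − 2Q).
1 − 2P − Q = 0.962662, giving −½ ln(0.962662) = 0.019026.
1 − 2Q = 0.97078, giving −¼ ln(0.97078) = 0.007414.
d = 0.019026 + 0.007414 = 0.026440.

0.0264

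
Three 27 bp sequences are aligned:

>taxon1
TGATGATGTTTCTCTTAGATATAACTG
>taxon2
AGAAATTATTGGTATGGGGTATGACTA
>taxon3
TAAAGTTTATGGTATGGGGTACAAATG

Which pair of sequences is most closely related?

taxon2 and taxon3

taxon1–taxon2: 13/27 differ, p = 0.481, d = 0.770.
taxon1–taxon3: 13/27 differ, p = 0.481, d = 0.770.
taxon2–taxon3: 9/27 differ, p = 0.333, d = 0.441.
The smallest distance is between taxon2 and taxon3.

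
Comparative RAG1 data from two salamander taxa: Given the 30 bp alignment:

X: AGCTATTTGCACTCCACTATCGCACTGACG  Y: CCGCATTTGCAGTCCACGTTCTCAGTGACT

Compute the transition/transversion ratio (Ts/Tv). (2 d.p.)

0.11

Transitions are A↔G and C↔T; transversions are all other mismatches.
Transitions: 1. Transversions: 9.
R = 1/9 = 0.111111… ≈ 0.11 (to 2 d.p.).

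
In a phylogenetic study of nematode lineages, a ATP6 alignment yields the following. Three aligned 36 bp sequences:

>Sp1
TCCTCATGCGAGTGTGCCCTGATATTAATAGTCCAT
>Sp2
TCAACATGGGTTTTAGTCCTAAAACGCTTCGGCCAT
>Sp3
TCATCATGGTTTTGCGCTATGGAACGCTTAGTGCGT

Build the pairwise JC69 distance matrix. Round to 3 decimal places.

d(Sp1,Sp2) = 0.673, d(Sp1,Sp3) = 0.673, d(Sp2,Sp3) = 0.493

Sp1–Sp2: 16/36 sites differ → p ≈ 0.444444, d = −0.75 ln(1 − 0.592592) = 0.673455 ≈ 0.673.
Sp1–Sp3: 16/36 sites differ → p ≈ 0.444444, d = −0.75 ln(1 − 0.592592) = 0.673455 ≈ 0.673.
Sp2–Sp3: 13/36 sites differ → p ≈ 0.361111, d = −0.75 ln(1 − 0.481481) = 0.492584 ≈ 0.493.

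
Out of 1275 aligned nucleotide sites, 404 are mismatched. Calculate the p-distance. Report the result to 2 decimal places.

p = 404/1275 = 0.316862… ≈ 0.32 (to 2 d.p.).

0.32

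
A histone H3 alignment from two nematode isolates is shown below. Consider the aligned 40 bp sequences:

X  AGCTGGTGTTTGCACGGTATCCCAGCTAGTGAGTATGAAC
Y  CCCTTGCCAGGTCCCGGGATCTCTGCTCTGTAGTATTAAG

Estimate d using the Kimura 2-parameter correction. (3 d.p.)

Of 40 sites, 2 differences are transitions and 17 are transversions, so P = 2/40 = 0.05 and Q = 17/40 = 0.425.
Under the Kimura two-parameter model, d = −½ ln(1 − 2P − Q) − ¼ ln(1 − 2Q).
1 − 2P − Q = 0.475, giving −½ ln(0.475) = 0.372220.
1 − 2Q = 0.15, giving −¼ ln(0.15) = 0.474280.
d = 0.372220 + 0.474280 = 0.846500.

0.847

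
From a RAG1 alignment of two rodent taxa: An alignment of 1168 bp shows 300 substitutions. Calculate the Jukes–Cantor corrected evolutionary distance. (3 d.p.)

0.314

p = 300/1168 ≈ 0.256849.
d = −(3/4) ln(1 − 4p/3) = −0.75 ln(1 − 0.342465) = −0.75 ln(0.657535)
  = −0.75 × (-0.419257) = 0.314443 substitutions/site.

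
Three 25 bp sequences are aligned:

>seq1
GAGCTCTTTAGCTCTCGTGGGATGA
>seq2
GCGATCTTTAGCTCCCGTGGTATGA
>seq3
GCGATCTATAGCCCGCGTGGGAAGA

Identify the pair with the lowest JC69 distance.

seq1 and seq2

seq1–seq2: 4/25 differ, p = 0.160, d = 0.180.
seq1–seq3: 6/25 differ, p = 0.240, d = 0.289.
seq2–seq3: 5/25 differ, p = 0.200, d = 0.233.
The smallest distance is between seq1 and seq2.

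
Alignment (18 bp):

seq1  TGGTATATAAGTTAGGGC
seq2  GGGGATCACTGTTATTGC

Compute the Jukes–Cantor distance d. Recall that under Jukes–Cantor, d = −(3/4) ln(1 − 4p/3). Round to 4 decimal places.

0.6735

The sequences differ at 8 of 18 sites (1, 4, 7, 8, 9, 10, 15, 16), so p = 8/18 ≈ 0.444444.
d = −(3/4) ln(1 − 4p/3) = −0.75 ln(1 − 0.592592) = −0.75 ln(0.407408)
  = −0.75 × (-0.897940) = 0.673455 substitutions/site.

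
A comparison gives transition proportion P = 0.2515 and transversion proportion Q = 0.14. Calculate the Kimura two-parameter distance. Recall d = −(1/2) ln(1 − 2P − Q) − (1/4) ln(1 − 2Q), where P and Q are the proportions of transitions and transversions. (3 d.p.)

Under the Kimura two-parameter model, d = −½ ln(1 − 2P − Q) − ¼ ln(1 − 2Q).
1 − 2P − Q = 0.357, giving −½ ln(0.357) = 0.515010.
1 − 2Q = 0.72, giving −¼ ln(0.72) = 0.082126.
d = 0.515010 + 0.082126 = 0.597136.

0.597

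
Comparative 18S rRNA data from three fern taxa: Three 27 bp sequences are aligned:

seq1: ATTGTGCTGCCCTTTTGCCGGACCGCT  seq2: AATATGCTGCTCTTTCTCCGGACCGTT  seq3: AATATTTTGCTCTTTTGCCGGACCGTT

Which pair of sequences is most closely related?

seq1–seq2: 6/27 differ, p = 0.222, d = 0.264.
seq1–seq3: 6/27 differ, p = 0.222, d = 0.264.
seq2–seq3: 4/27 differ, p = 0.148, d = 0.165.
The smallest distance is between seq2 and seq3.

seq2 and seq3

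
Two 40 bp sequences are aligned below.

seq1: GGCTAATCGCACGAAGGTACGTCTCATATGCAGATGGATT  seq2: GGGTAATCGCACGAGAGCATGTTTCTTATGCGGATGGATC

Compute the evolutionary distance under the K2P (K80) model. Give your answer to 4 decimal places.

0.2818

Of 40 sites, 7 differences are transitions and 2 are transversions, so P = 7/40 = 0.175 and Q = 2/40 = 0.05.
Under the Kimura two-parameter model, d = −½ ln(1 − 2P − Q) − ¼ ln(1 − 2Q).
1 − 2P − Q = 0.6, giving −½ ln(0.6) = 0.255413.
1 − 2Q = 0.9, giving −¼ ln(0.9) = 0.026340.
d = 0.255413 + 0.026340 = 0.281753.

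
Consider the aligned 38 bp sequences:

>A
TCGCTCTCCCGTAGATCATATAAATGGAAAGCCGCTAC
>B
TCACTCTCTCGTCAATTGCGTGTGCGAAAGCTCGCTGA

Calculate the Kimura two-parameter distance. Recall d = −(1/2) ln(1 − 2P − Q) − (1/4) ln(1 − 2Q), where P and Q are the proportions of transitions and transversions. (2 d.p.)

Of 38 sites, 14 differences are transitions and 4 are transversions, so P = 14/38 ≈ 0.368421 and Q = 4/38 ≈ 0.105263.
Under the Kimura two-parameter model, d = −½ ln(1 − 2P − Q) − ¼ ln(1 − 2Q).
1 − 2P − Q = 0.157895, giving −½ ln(0.157895) = 0.922913.
1 − 2Q = 0.789474, giving −¼ ln(0.789474) = 0.059097.
d = 0.922913 + 0.059097 = 0.982010.

0.98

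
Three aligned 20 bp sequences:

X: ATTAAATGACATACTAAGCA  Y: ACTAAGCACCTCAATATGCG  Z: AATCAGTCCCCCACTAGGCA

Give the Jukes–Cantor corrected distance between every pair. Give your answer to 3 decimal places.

X–Y: 10/20 sites differ → p = 0.5, d = −0.75 ln(1 − 0.666667) = 0.823960 ≈ 0.824.
X–Z: 8/20 sites differ → p = 0.4, d = −0.75 ln(1 − 0.533333) = 0.571605 ≈ 0.572.
Y–Z: 8/20 sites differ → p = 0.4, d = −0.75 ln(1 − 0.533333) = 0.571605 ≈ 0.572.

d(X,Y) = 0.824, d(X,Z) = 0.572, d(Y,Z) = 0.572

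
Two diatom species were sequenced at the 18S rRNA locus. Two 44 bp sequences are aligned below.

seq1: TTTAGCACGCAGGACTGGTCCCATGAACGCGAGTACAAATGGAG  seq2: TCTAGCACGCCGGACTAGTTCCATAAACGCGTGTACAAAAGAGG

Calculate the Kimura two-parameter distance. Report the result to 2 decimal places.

0.25

Of 44 sites, 6 differences are transitions and 3 are transversions, so P = 6/44 ≈ 0.136364 and Q = 3/44 ≈ 0.068182.
Under the Kimura two-parameter model, d = −½ ln(1 − 2P − Q) − ¼ ln(1 − 2Q).
1 − 2P − Q = 0.65909, giving −½ ln(0.65909) = 0.208448.
1 − 2Q = 0.863636, giving −¼ ln(0.863636) = 0.036651.
d = 0.208448 + 0.036651 = 0.245099.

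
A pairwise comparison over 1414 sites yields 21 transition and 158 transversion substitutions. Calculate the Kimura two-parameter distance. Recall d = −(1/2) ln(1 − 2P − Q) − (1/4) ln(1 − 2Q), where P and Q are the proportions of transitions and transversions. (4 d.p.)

P = 21/1414 ≈ 0.014851 and Q = 158/1414 ≈ 0.11174.
Under the Kimura two-parameter model, d = −½ ln(1 − 2P − Q) − ¼ ln(1 − 2Q).
1 − 2P − Q = 0.858558, giving −½ ln(0.858558) = 0.076251.
1 − 2Q = 0.77652, giving −¼ ln(0.77652) = 0.063233.
d = 0.076251 + 0.063233 = 0.139484.

0.1395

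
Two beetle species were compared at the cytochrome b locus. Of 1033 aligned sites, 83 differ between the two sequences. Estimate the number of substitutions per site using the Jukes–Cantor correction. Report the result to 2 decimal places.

p = 83/1033 ≈ 0.080348.
d = −(3/4) ln(1 − 4p/3) = −0.75 ln(1 − 0.107131) = −0.75 ln(0.892869)
  = −0.75 × (-0.113315) = 0.084986 substitutions/site.

0.08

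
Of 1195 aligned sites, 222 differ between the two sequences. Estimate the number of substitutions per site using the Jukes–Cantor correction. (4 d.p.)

p = 222/1195 ≈ 0.185774.
d = −(3/4) ln(1 − 4p/3) = −0.75 ln(1 − 0.247699) = −0.75 ln(0.752301)
  = −0.75 × (-0.284619) = 0.213464 substitutions/site.

0.2135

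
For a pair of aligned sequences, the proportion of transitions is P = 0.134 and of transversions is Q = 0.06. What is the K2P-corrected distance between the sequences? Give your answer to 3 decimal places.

0.231

Under the Kimura two-parameter model, d = −½ ln(1 − 2P − Q) − ¼ ln(1 − 2Q).
1 − 2P − Q = 0.672, giving −½ ln(0.672) = 0.198748.
1 − 2Q = 0.88, giving −¼ ln(0.88) = 0.031958.
d = 0.198748 + 0.031958 = 0.230706.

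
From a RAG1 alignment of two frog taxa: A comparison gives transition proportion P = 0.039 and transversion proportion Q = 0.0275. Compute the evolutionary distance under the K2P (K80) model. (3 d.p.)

Under the Kimura two-parameter model, d = −½ ln(1 − 2P − Q) − ¼ ln(1 − 2Q).
1 − 2P − Q = 0.8945, giving −½ ln(0.8945) = 0.055745.
1 − 2Q = 0.945, giving −¼ ln(0.945) = 0.014143.
d = 0.055745 + 0.014143 = 0.069888.

0.070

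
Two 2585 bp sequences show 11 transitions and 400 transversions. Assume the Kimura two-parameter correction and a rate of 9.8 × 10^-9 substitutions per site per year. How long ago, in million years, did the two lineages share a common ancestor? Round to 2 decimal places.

P = 11/2585 ≈ 0.004255 and Q = 400/2585 ≈ 0.154739.
Under the Kimura two-parameter model, d = −½ ln(1 − 2P − Q) − ¼ ln(1 − 2Q).
1 − 2P − Q = 0.836751, giving −½ ln(0.836751) = 0.089114.
1 − 2Q = 0.690522, giving −¼ ln(0.690522) = 0.092577.
d = 0.089114 + 0.092577 = 0.181691.
Under a molecular clock d = 2μt, so t = d/(2μ) = 0.181691 / (2 × 9.8 × 10^-9) = 9.27 million years.

9.27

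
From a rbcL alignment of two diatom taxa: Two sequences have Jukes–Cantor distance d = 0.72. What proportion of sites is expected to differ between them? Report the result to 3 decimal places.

0.463

p = (3/4)(1 − e^(−4d/3)) = 0.75 × (1 − e^(-0.96)) = 0.75 × (1 − 0.382893) = 0.462830.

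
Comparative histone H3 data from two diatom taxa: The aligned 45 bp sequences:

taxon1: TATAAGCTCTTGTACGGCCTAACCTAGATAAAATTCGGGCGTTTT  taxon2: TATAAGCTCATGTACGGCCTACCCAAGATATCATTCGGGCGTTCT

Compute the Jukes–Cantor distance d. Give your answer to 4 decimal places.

The sequences differ at 6 of 45 sites (10, 22, 25, 31, 32, 44), so p = 6/45 ≈ 0.133333.
d = −(3/4) ln(1 − 4p/3) = −0.75 ln(1 − 0.177777) = −0.75 ln(0.822223)
  = −0.75 × (-0.195744) = 0.146808 substitutions/site.

0.1468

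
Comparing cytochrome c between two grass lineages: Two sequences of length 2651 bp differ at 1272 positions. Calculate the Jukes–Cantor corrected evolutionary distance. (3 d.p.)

p = 1272/2651 ≈ 0.479819.
d = −(3/4) ln(1 − 4p/3) = −0.75 ln(1 − 0.639759) = −0.75 ln(0.360241)
  = −0.75 × (-1.020982) = 0.765737 substitutions/site.

0.766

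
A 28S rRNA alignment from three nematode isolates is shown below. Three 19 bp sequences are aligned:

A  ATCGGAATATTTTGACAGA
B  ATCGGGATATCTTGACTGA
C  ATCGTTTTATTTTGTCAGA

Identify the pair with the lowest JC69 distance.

A and B

A–B: 3/19 differ, p = 0.158, d = 0.177.
A–C: 4/19 differ, p = 0.211, d = 0.247.
B–C: 6/19 differ, p = 0.316, d = 0.410.
The smallest distance is between A and B.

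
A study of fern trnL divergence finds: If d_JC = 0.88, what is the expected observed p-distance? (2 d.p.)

p = (3/4)(1 − e^(−4d/3)) = 0.75 × (1 − e^(-1.173333)) = 0.75 × (1 − 0.309334) = 0.518000.

0.52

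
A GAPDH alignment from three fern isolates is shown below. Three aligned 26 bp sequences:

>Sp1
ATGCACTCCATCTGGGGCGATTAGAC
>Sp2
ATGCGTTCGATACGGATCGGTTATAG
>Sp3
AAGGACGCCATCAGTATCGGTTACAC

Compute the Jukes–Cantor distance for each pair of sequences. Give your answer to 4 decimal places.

Sp1–Sp2: 10/26 sites differ → p ≈ 0.384615, d = −0.75 ln(1 − 0.51282) = 0.539341 ≈ 0.5393.
Sp1–Sp3: 9/26 sites differ → p ≈ 0.346154, d = −0.75 ln(1 − 0.461539) = 0.464280 ≈ 0.4643.
Sp2–Sp3: 11/26 sites differ → p ≈ 0.423077, d = −0.75 ln(1 − 0.564103) = 0.622762 ≈ 0.6228.

d(Sp1,Sp2) = 0.5393, d(Sp1,Sp3) = 0.4643, d(Sp2,Sp3) = 0.6228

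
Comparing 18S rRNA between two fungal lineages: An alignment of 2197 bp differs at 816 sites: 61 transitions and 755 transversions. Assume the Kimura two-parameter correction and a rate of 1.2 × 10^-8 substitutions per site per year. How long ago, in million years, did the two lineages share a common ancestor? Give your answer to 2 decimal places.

22.72

P = 61/2197 ≈ 0.027765 and Q = 755/2197 ≈ 0.34365.
Under the Kimura two-parameter model, d = −½ ln(1 − 2P − Q) − ¼ ln(1 − 2Q).
1 − 2P − Q = 0.60082, giving −½ ln(0.60082) = 0.254730.
1 − 2Q = 0.3127, giving −¼ ln(0.3127) = 0.290628.
d = 0.254730 + 0.290628 = 0.545358.
Under a molecular clock d = 2μt, so t = d/(2μ) = 0.545358 / (2 × 1.2 × 10^-8) = 22.72 million years.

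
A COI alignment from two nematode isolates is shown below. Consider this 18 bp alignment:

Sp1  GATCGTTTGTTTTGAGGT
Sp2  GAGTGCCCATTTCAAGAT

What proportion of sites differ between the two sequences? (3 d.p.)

The sequences differ at 9 of 18 positions (sites 3, 4, 6, 7, 8, 9, 13, 14, 17).
p = 9/18 = 0.500.

0.500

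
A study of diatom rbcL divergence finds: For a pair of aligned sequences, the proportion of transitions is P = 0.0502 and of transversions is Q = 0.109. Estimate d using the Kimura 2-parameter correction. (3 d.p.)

Under the Kimura two-parameter model, d = −½ ln(1 − 2P − Q) − ¼ ln(1 − 2Q).
1 − 2P − Q = 0.7906, giving −½ ln(0.7906) = 0.117482.
1 − 2Q = 0.782, giving −¼ ln(0.782) = 0.061475.
d = 0.117482 + 0.061475 = 0.178957.

0.179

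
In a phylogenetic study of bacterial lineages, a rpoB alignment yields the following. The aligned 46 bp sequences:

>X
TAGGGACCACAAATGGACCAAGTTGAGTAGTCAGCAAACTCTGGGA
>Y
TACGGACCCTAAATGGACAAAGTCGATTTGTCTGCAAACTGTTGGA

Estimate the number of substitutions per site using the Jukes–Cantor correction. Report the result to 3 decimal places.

0.257

The sequences differ at 10 of 46 sites (3, 9, 10, 19, 24, 27, 29, 33, 41, 43), so p = 10/46 ≈ 0.217391.
d = −(3/4) ln(1 − 4p/3) = −0.75 ln(1 − 0.289855) = −0.75 ln(0.710145)
  = −0.75 × (-0.342286) = 0.256715 substitutions/site.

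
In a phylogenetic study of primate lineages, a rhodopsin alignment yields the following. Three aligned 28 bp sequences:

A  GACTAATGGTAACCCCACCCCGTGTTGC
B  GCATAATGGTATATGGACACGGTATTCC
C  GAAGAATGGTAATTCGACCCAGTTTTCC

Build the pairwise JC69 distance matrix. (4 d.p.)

A–B: 11/28 sites differ → p ≈ 0.392857, d = −0.75 ln(1 − 0.523809) = 0.556452 ≈ 0.5565.
A–C: 8/28 sites differ → p ≈ 0.285714, d = −0.75 ln(1 − 0.380952) = 0.359679 ≈ 0.3597.
B–C: 8/28 sites differ → p ≈ 0.285714, d = −0.75 ln(1 − 0.380952) = 0.359679 ≈ 0.3597.

d(A,B) = 0.5565, d(A,C) = 0.3597, d(B,C) = 0.3597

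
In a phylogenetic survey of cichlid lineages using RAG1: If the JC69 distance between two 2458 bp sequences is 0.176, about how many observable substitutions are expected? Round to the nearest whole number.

Invert JC69: p = (3/4)(1 − e^(−4d/3)) = 0.75 × (1 − e^(-0.234667)) = 0.75 × (1 − 0.790834) = 0.156875.
Expected differing sites = pL ≈ 0.156875 × 2458 = 385.59875 ≈ 386.

386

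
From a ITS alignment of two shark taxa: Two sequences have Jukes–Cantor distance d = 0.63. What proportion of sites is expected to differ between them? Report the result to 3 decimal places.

0.426

p = (3/4)(1 − e^(−4d/3)) = 0.75 × (1 − e^(-0.84)) = 0.75 × (1 − 0.431711) = 0.426217.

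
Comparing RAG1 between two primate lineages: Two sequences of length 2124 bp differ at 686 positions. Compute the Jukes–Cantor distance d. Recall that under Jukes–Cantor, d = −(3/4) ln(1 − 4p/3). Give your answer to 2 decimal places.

0.42

p = 686/2124 ≈ 0.322976.
d = −(3/4) ln(1 − 4p/3) = −0.75 ln(1 − 0.430635) = −0.75 ln(0.569365)
  = −0.75 × (-0.563234) = 0.422426 substitutions/site.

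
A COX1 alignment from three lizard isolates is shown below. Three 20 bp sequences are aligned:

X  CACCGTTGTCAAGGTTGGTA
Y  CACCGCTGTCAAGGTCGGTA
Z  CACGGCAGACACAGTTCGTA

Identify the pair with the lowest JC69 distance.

X and Y

X–Y: 2/20 differ, p = 0.100, d = 0.107.
X–Z: 7/20 differ, p = 0.350, d = 0.471.
Y–Z: 7/20 differ, p = 0.350, d = 0.471.
The smallest distance is between X and Y.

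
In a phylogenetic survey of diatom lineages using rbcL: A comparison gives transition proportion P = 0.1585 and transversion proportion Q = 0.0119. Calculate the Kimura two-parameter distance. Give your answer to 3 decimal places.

Under the Kimura two-parameter model, d = −½ ln(1 − 2P − Q) − ¼ ln(1 − 2Q).
1 − 2P − Q = 0.6711, giving −½ ln(0.6711) = 0.199419.
1 − 2Q = 0.9762, giving −¼ ln(0.9762) = 0.006022.
d = 0.199419 + 0.006022 = 0.205441.

0.205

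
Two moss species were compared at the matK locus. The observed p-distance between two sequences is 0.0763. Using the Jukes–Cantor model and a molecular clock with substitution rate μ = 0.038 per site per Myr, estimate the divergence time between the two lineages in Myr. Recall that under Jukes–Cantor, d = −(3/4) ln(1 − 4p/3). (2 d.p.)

1.06

d = −(3/4) ln(1 − 4p/3) = −0.75 ln(1 − 0.101733) = −0.75 ln(0.898267)
  = −0.75 × (-0.107288) = 0.080466 substitutions/site.
Under a molecular clock d = 2μt, so t = d/(2μ) = 0.080466 / (2 × 0.038) = 1.06 Myr.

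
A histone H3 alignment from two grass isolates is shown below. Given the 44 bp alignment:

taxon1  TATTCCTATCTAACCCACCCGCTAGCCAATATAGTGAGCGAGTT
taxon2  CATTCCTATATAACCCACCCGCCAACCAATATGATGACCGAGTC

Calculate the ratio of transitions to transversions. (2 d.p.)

3.00

Transitions are A↔G and C↔T; transversions are all other mismatches.
Transitions: 6. Transversions: 2.
R = 6/2 = 3.00.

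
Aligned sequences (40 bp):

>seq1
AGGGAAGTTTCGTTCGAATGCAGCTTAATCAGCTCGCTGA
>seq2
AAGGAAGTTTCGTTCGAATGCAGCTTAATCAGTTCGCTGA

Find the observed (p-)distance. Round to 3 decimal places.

The sequences differ at 2 of 40 positions (sites 2, 33).
p = 2/40 = 0.050.

0.050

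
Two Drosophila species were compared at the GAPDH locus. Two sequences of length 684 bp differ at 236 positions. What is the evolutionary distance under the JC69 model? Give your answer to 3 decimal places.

p = 236/684 ≈ 0.345029.
d = −(3/4) ln(1 − 4p/3) = −0.75 ln(1 − 0.460039) = −0.75 ln(0.539961)
  = −0.75 × (-0.616258) = 0.462194 substitutions/site.

0.462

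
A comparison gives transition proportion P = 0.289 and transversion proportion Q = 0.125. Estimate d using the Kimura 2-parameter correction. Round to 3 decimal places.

Under the Kimura two-parameter model, d = −½ ln(1 − 2P − Q) − ¼ ln(1 − 2Q).
1 − 2P − Q = 0.297, giving −½ ln(0.297) = 0.607012.
1 − 2Q = 0.75, giving −¼ ln(0.75) = 0.071921.
d = 0.607012 + 0.071921 = 0.678933.

0.679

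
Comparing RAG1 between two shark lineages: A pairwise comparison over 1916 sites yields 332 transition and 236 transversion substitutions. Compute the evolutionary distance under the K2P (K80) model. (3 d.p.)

0.388

P = 332/1916 ≈ 0.173278 and Q = 236/1916 ≈ 0.123173.
Under the Kimura two-parameter model, d = −½ ln(1 − 2P − Q) − ¼ ln(1 − 2Q).
1 − 2P − Q = 0.530271, giving −½ ln(0.530271) = 0.317184.
1 − 2Q = 0.753654, giving −¼ ln(0.753654) = 0.070705.
d = 0.317184 + 0.070705 = 0.387889.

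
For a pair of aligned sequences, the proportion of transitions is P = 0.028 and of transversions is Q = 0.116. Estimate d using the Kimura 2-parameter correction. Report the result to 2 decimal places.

0.16

Under the Kimura two-parameter model, d = −½ ln(1 − 2P − Q) − ¼ ln(1 − 2Q).
1 − 2P − Q = 0.828, giving −½ ln(0.828) = 0.094371.
1 − 2Q = 0.768, giving −¼ ln(0.768) = 0.065991.
d = 0.094371 + 0.065991 = 0.160362.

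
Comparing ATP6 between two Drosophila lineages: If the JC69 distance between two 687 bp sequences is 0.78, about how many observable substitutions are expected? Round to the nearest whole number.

Invert JC69: p = (3/4)(1 − e^(−4d/3)) = 0.75 × (1 − e^(-1.04)) = 0.75 × (1 − 0.353455) = 0.484909.
Expected differing sites = pL ≈ 0.484909 × 687 = 333.132483 ≈ 333.

333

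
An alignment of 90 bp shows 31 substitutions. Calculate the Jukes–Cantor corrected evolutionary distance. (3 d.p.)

0.461

p = 31/90 ≈ 0.344444.
d = −(3/4) ln(1 − 4p/3) = −0.75 ln(1 − 0.459259) = −0.75 ln(0.540741)
  = −0.75 × (-0.614815) = 0.461111 substitutions/site.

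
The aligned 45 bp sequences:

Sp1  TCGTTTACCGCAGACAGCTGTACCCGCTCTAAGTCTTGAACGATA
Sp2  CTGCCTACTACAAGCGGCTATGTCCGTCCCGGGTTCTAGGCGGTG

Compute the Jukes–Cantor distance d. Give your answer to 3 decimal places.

The sequences differ at 24 of 45 sites, so p = 24/45 ≈ 0.533333.
d = −(3/4) ln(1 − 4p/3) = −0.75 ln(1 − 0.711111) = −0.75 ln(0.288889)
  = −0.75 × (-1.241713) = 0.931285 substitutions/site.

0.931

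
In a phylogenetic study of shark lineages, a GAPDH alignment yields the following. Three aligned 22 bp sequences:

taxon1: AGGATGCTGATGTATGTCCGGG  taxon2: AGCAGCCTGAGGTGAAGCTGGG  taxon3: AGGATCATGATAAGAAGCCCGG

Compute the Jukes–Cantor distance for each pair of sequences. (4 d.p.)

taxon1–taxon2: 9/22 sites differ → p ≈ 0.409091, d = −0.75 ln(1 − 0.545455) = 0.591344 ≈ 0.5913.
taxon1–taxon3: 9/22 sites differ → p ≈ 0.409091, d = −0.75 ln(1 − 0.545455) = 0.591344 ≈ 0.5913.
taxon2–taxon3: 8/22 sites differ → p ≈ 0.363636, d = −0.75 ln(1 − 0.484848) = 0.497470 ≈ 0.4975.

d(taxon1,taxon2) = 0.5913, d(taxon1,taxon3) = 0.5913, d(taxon2,taxon3) = 0.4975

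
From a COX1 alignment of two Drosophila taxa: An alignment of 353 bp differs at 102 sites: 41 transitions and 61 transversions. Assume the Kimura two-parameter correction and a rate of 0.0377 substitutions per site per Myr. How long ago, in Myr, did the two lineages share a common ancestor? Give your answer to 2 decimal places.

4.85

P = 41/353 ≈ 0.116147 and Q = 61/353 ≈ 0.172805.
Under the Kimura two-parameter model, d = −½ ln(1 − 2P − Q) − ¼ ln(1 − 2Q).
1 − 2P − Q = 0.594901, giving −½ ln(0.594901) = 0.259680.
1 − 2Q = 0.65439, giving −¼ ln(0.65439) = 0.106013.
d = 0.259680 + 0.106013 = 0.365693.
Under a molecular clock d = 2μt, so t = d/(2μ) = 0.365693 / (2 × 0.0377) = 4.85 Myr.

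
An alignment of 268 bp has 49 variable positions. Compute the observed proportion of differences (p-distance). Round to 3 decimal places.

p = 49/268 = 0.182835… ≈ 0.183 (to 3 d.p.).

0.183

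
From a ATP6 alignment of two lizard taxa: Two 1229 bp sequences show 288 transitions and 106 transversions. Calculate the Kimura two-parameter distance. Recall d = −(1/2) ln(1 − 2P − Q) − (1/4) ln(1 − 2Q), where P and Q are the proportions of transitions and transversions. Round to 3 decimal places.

P = 288/1229 ≈ 0.234337 and Q = 106/1229 ≈ 0.086249.
Under the Kimura two-parameter model, d = −½ ln(1 − 2P − Q) − ¼ ln(1 − 2Q).
1 − 2P − Q = 0.445077, giving −½ ln(0.445077) = 0.404754.
1 − 2Q = 0.827502, giving −¼ ln(0.827502) = 0.047336.
d = 0.404754 + 0.047336 = 0.452090.

0.452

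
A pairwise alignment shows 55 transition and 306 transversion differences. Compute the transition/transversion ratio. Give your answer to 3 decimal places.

0.180

R = 55/306 = 0.179738… ≈ 0.180 (to 3 d.p.).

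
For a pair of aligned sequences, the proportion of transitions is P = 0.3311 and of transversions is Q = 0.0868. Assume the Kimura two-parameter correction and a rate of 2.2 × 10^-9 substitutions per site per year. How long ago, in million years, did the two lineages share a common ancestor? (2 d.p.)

167.91

Under the Kimura two-parameter model, d = −½ ln(1 − 2P − Q) − ¼ ln(1 − 2Q).
1 − 2P − Q = 0.251, giving −½ ln(0.251) = 0.691151.
1 − 2Q = 0.8264, giving −¼ ln(0.8264) = 0.047669.
d = 0.691151 + 0.047669 = 0.738820.
Under a molecular clock d = 2μt, so t = d/(2μ) = 0.738820 / (2 × 2.2 × 10^-9) = 167.91 million years.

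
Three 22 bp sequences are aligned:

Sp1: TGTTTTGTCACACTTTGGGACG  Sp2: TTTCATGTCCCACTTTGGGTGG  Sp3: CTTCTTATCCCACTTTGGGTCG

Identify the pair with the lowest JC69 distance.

Sp1–Sp2: 6/22 differ, p = 0.273, d = 0.339.
Sp1–Sp3: 6/22 differ, p = 0.273, d = 0.339.
Sp2–Sp3: 4/22 differ, p = 0.182, d = 0.208.
The smallest distance is between Sp2 and Sp3.

Sp2 and Sp3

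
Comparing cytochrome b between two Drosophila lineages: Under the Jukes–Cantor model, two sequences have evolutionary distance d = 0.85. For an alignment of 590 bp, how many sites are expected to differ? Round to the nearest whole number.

Invert JC69: p = (3/4)(1 − e^(−4d/3)) = 0.75 × (1 − e^(-1.133333)) = 0.75 × (1 − 0.321958) = 0.508532.
Expected differing sites = pL ≈ 0.508532 × 590 = 300.03388 ≈ 300.

300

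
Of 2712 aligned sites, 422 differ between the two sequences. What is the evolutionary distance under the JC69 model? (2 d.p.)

0.17

p = 422/2712 ≈ 0.155605.
d = −(3/4) ln(1 − 4p/3) = −0.75 ln(1 − 0.207473) = −0.75 ln(0.792527)
  = −0.75 × (-0.232529) = 0.174397 substitutions/site.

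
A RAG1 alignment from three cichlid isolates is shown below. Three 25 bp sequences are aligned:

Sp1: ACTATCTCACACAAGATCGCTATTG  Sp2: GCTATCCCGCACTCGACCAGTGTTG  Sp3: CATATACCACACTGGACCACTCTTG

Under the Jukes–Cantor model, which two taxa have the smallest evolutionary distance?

Sp2 and Sp3

Sp1–Sp2: 9/25 differ, p = 0.360, d = 0.490.
Sp1–Sp3: 9/25 differ, p = 0.360, d = 0.490.
Sp2–Sp3: 7/25 differ, p = 0.280, d = 0.351.
The smallest distance is between Sp2 and Sp3.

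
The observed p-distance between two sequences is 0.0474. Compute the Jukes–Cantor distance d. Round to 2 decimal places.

0.05

d = −(3/4) ln(1 − 4p/3) = −0.75 ln(1 − 0.0632) = −0.75 ln(0.9368)
  = −0.75 × (-0.065285) = 0.048964 substitutions/site.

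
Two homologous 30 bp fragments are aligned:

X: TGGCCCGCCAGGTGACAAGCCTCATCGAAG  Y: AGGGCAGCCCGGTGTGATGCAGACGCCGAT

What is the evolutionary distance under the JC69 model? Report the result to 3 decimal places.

0.824

The sequences differ at 15 of 30 sites, so p = 15/30 = 0.5.
d = −(3/4) ln(1 − 4p/3) = −0.75 ln(1 − 0.666667) = −0.75 ln(0.333333)
  = −0.75 × (-1.098613) = 0.823960 substitutions/site.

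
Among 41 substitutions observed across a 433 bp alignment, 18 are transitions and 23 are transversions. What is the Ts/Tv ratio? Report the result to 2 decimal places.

R = 18/23 = 0.782608… ≈ 0.78 (to 2 d.p.).

0.78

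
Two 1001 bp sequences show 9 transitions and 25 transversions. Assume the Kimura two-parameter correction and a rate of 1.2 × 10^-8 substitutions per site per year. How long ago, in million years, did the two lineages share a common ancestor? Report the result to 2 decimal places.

P = 9/1001 ≈ 0.008991 and Q = 25/1001 ≈ 0.024975.
Under the Kimura two-parameter model, d = −½ ln(1 − 2P − Q) − ¼ ln(1 − 2Q).
1 − 2P − Q = 0.957043, giving −½ ln(0.957043) = 0.021953.
1 − 2Q = 0.95005, giving −¼ ln(0.95005) = 0.012810.
d = 0.021953 + 0.012810 = 0.034763.
Under a molecular clock d = 2μt, so t = d/(2μ) = 0.034763 / (2 × 1.2 × 10^-8) = 1.45 million years.

1.45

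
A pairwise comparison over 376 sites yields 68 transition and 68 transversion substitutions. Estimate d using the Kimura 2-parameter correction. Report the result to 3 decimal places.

P = 68/376 ≈ 0.180851 and Q = 68/376 ≈ 0.180851.
Under the Kimura two-parameter model, d = −½ ln(1 − 2P − Q) − ¼ ln(1 − 2Q).
1 − 2P − Q = 0.457447, giving −½ ln(0.457447) = 0.391047.
1 − 2Q = 0.638298, giving −¼ ln(0.638298) = 0.112238.
d = 0.391047 + 0.112238 = 0.503285.

0.503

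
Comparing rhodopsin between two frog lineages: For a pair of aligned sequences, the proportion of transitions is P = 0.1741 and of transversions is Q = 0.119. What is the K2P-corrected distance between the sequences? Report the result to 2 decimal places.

Under the Kimura two-parameter model, d = −½ ln(1 − 2P − Q) − ¼ ln(1 − 2Q).
1 − 2P − Q = 0.5328, giving −½ ln(0.5328) = 0.314805.
1 − 2Q = 0.762, giving −¼ ln(0.762) = 0.067952.
d = 0.314805 + 0.067952 = 0.382757.

0.38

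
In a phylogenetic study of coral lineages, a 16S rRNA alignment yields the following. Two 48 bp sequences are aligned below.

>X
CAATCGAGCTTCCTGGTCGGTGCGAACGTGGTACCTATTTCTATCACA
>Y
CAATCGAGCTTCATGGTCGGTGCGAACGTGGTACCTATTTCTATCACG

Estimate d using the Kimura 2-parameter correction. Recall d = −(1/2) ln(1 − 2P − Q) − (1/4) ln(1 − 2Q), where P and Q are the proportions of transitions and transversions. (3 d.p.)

0.043

Of 48 sites, 1 differences are transitions and 1 are transversions, so P = 1/48 ≈ 0.020833 and Q = 1/48 ≈ 0.020833.
Under the Kimura two-parameter model, d = −½ ln(1 − 2P − Q) − ¼ ln(1 − 2Q).
1 − 2P − Q = 0.937501, giving −½ ln(0.937501) = 0.032269.
1 − 2Q = 0.958334, giving −¼ ln(0.958334) = 0.010640.
d = 0.032269 + 0.010640 = 0.042909.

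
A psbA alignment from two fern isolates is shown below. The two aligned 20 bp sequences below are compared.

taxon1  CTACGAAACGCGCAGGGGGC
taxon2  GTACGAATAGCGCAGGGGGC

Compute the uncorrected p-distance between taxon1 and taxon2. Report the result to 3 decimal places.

0.150

The sequences differ at 3 of 20 positions (sites 1, 8, 9).
p = 3/20 = 0.150.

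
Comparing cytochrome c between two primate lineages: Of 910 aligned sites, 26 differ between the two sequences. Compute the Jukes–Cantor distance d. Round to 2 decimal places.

p = 26/910 ≈ 0.028571.
d = −(3/4) ln(1 − 4p/3) = −0.75 ln(1 − 0.038095) = −0.75 ln(0.961905)
  = −0.75 × (-0.038840) = 0.029130 substitutions/site.

0.03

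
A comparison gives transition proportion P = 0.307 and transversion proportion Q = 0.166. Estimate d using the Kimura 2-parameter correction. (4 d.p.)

Under the Kimura two-parameter model, d = −½ ln(1 − 2P − Q) − ¼ ln(1 − 2Q).
1 − 2P − Q = 0.22, giving −½ ln(0.22) = 0.757064.
1 − 2Q = 0.668, giving −¼ ln(0.668) = 0.100867.
d = 0.757064 + 0.100867 = 0.857931.

0.8579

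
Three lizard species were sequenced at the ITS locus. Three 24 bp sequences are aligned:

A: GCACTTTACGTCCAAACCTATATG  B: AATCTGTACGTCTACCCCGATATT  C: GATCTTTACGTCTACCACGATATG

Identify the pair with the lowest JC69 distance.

B and C

A–B: 9/24 differ, p = 0.375, d = 0.520.
A–C: 7/24 differ, p = 0.292, d = 0.369.
B–C: 4/24 differ, p = 0.167, d = 0.188.
The smallest distance is between B and C.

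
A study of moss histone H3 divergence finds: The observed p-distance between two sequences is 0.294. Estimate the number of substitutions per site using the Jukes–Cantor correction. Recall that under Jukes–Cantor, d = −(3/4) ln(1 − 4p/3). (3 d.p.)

0.373

d = −(3/4) ln(1 − 4p/3) = −0.75 ln(1 − 0.392) = −0.75 ln(0.608)
  = −0.75 × (-0.497580) = 0.373185 substitutions/site.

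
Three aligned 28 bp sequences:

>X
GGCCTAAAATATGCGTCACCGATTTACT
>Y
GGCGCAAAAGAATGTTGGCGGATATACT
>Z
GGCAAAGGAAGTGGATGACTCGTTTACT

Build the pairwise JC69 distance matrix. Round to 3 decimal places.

X–Y: 11/28 sites differ → p ≈ 0.392857, d = −0.75 ln(1 − 0.523809) = 0.556452 ≈ 0.556.
X–Z: 12/28 sites differ → p ≈ 0.428571, d = −0.75 ln(1 − 0.571428) = 0.635472 ≈ 0.635.
Y–Z: 14/28 sites differ → p = 0.5, d = −0.75 ln(1 − 0.666667) = 0.823960 ≈ 0.824.

d(X,Y) = 0.556, d(X,Z) = 0.635, d(Y,Z) = 0.824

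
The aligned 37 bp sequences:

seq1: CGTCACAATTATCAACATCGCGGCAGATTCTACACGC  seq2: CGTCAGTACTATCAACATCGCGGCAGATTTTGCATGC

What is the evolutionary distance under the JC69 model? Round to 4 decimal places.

The sequences differ at 6 of 37 sites (6, 7, 9, 30, 32, 35), so p = 6/37 ≈ 0.162162.
d = −(3/4) ln(1 − 4p/3) = −0.75 ln(1 − 0.216216) = −0.75 ln(0.783784)
  = −0.75 × (-0.243622) = 0.182717 substitutions/site.

0.1827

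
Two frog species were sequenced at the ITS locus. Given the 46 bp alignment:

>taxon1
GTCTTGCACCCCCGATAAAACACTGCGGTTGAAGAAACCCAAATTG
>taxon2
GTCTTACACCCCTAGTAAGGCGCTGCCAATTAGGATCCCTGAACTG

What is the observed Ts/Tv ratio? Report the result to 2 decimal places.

2.40

Transitions are A↔G and C↔T; transversions are all other mismatches.
Transitions: 12. Transversions: 5.
R = 12/5 = 2.40.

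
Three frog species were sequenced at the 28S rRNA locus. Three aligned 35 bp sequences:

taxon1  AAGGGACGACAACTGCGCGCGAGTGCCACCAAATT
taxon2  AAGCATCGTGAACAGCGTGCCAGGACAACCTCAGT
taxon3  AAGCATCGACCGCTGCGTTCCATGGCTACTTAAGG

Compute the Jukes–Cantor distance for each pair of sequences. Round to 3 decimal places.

d(taxon1,taxon2) = 0.572, d(taxon1,taxon3) = 0.635, d(taxon2,taxon3) = 0.458

taxon1–taxon2: 14/35 sites differ → p = 0.4, d = −0.75 ln(1 − 0.533333) = 0.571605 ≈ 0.572.
taxon1–taxon3: 15/35 sites differ → p ≈ 0.428571, d = −0.75 ln(1 − 0.571428) = 0.635472 ≈ 0.635.
taxon2–taxon3: 12/35 sites differ → p ≈ 0.342857, d = −0.75 ln(1 − 0.457143) = 0.458182 ≈ 0.458.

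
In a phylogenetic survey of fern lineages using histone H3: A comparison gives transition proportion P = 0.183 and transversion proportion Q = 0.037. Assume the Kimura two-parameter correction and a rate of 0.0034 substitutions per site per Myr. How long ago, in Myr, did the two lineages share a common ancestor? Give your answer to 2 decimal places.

Under the Kimura two-parameter model, d = −½ ln(1 − 2P − Q) − ¼ ln(1 − 2Q).
1 − 2P − Q = 0.597, giving −½ ln(0.597) = 0.257919.
1 − 2Q = 0.926, giving −¼ ln(0.926) = 0.019220.
d = 0.257919 + 0.019220 = 0.277139.
Under a molecular clock d = 2μt, so t = d/(2μ) = 0.277139 / (2 × 0.0034) = 40.76 Myr.

40.76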